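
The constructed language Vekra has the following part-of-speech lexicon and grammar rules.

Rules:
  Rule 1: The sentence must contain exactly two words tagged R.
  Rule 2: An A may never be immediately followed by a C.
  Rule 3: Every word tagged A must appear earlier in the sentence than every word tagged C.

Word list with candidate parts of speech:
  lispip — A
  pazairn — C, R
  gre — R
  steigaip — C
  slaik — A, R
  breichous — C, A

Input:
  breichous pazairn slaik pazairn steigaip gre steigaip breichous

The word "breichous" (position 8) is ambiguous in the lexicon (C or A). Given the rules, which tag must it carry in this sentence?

Candidates per position — 1:breichous {C,A}; 2:pazairn {C,R}; 3:slaik {A,R}; 4:pazairn {C,R}; 5:steigaip {C}; 6:gre {R}; 7:steigaip {C}; 8:breichous {C,A}.
At position 8, choosing A makes rule 3 impossible to satisfy; hence C.
The remaining ambiguous positions (1, 2, 3, 4) are resolved jointly — only one combination satisfies every rule.
The only consistent sequence is: C C R C C R C C.
Checking: rule 1 ok; rule 2 ok; rule 3 ok.

C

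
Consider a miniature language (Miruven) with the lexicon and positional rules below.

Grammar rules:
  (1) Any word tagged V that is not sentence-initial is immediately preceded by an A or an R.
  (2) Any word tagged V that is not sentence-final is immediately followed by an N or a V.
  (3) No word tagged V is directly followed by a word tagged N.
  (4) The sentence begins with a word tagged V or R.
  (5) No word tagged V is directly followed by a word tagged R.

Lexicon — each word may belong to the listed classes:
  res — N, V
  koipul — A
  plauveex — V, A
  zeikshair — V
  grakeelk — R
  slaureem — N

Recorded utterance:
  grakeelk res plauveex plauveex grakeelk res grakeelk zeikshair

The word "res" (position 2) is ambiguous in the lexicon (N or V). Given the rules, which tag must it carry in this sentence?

Candidates per position — 1:grakeelk {R}; 2:res {N,V}; 3:plauveex {V,A}; 4:plauveex {V,A}; 5:grakeelk {R}; 6:res {N,V}; 7:grakeelk {R}; 8:zeikshair {V}.
If word 2 were V, no tagging could satisfy rule 2; so word 2 is N.
If word 3 were V, no tagging could satisfy rule 1; so word 3 is A.
If word 4 were V, no tagging could satisfy rule 2; so word 4 is A.
If word 6 were V, no tagging could satisfy rule 2; so word 6 is N.
The unique satisfying tagging is: R N A A R N R V.
Verifying each rule — rule 1 satisfied; rule 2 satisfied; rule 3 satisfied; rule 4 satisfied; rule 5 satisfied.

N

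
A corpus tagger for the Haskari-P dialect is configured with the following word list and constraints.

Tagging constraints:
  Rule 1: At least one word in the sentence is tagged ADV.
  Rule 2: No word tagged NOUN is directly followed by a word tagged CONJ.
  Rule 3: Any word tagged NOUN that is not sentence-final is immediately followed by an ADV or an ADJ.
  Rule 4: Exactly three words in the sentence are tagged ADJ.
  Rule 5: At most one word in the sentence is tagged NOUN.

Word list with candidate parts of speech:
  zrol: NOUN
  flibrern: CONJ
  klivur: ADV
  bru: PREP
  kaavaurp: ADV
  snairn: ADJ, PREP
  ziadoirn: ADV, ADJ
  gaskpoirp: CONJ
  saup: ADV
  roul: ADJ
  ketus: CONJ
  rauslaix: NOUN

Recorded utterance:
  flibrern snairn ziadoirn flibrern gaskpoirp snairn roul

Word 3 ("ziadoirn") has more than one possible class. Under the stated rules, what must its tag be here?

Candidates per position — 1:flibrern {CONJ}; 2:snairn {ADJ,PREP}; 3:ziadoirn {ADV,ADJ}; 4:flibrern {CONJ}; 5:gaskpoirp {CONJ}; 6:snairn {ADJ,PREP}; 7:roul {ADJ}.
If word 3 were ADJ, no tagging could satisfy rule 1; so word 3 is ADV.
If word 6 were PREP, no tagging could satisfy rule 4; so word 6 is ADJ.
If word 2 were PREP, no tagging could satisfy rule 4; so word 2 is ADJ.
So the tagging must be: CONJ ADJ ADV CONJ CONJ ADJ ADJ.
Check: rule 1 holds; rule 2 holds; rule 3 holds; rule 4 holds; rule 5 holds.

ADV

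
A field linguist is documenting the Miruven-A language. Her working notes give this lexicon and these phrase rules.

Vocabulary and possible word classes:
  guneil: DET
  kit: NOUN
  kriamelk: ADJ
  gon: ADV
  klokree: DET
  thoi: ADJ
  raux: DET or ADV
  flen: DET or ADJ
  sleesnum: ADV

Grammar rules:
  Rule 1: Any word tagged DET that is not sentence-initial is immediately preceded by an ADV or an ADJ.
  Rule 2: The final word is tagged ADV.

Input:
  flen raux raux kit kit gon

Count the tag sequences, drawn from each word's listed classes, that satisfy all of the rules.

Candidates per position — 1:flen {DET,ADJ}; 2:raux {DET,ADV}; 3:raux {DET,ADV}; 4:kit {NOUN}; 5:kit {NOUN}; 6:gon {ADV}.
There are 8 candidate sequences in total.
The sequences that satisfy every rule: DET ADV DET NOUN NOUN ADV; DET ADV ADV NOUN NOUN ADV; ADJ DET ADV NOUN NOUN ADV; ADJ ADV DET NOUN NOUN ADV; ADJ ADV ADV NOUN NOUN ADV.
Count = 5.

5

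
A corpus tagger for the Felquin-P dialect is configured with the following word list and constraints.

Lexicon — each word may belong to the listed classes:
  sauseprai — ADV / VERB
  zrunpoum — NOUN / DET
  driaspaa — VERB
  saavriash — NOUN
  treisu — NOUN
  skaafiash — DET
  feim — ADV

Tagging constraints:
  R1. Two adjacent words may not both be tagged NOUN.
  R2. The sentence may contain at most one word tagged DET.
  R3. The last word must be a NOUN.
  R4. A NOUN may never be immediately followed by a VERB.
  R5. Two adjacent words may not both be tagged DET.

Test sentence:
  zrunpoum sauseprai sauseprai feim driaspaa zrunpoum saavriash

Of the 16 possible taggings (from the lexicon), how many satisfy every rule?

Candidates per position — 1:zrunpoum {NOUN,DET}; 2:sauseprai {ADV,VERB}; 3:sauseprai {ADV,VERB}; 4:feim {ADV}; 5:driaspaa {VERB}; 6:zrunpoum {NOUN,DET}; 7:saavriash {NOUN}.
There are 16 candidate sequences in total.
The sequences that satisfy every rule: NOUN ADV ADV ADV VERB DET NOUN; NOUN ADV VERB ADV VERB DET NOUN.
Count = 2.

2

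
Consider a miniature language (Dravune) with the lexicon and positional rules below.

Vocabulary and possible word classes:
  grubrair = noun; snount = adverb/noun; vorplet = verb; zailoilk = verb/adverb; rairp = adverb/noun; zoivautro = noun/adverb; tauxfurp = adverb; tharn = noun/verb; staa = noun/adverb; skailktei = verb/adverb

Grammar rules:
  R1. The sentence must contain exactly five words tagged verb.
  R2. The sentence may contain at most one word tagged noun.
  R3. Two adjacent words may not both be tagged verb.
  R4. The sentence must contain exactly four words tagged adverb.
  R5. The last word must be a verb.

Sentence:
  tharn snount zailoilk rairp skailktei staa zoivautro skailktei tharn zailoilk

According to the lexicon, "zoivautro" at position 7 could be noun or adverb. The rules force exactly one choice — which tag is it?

adverb

Candidates per position — 1:tharn {noun,verb}; 2:snount {adverb,noun}; 3:zailoilk {verb,adverb}; 4:rairp {adverb,noun}; 5:skailktei {verb,adverb}; 6:staa {noun,adverb}; 7:zoivautro {noun,adverb}; 8:skailktei {verb,adverb}; 9:tharn {noun,verb}; 10:zailoilk {verb,adverb}.
Position 10: tagging it adverb would leave rule 5 unsatisfiable, so it must be verb.
Position 9: tagging it verb would leave rule 3 unsatisfiable, so it must be noun.
Position 1: tagging it noun would leave rule 1 unsatisfiable, so it must be verb.
Position 2: tagging it noun would leave rule 2 unsatisfiable, so it must be adverb.
Position 3: tagging it adverb would leave rule 1 unsatisfiable, so it must be verb.
Position 4: tagging it noun would leave rule 2 unsatisfiable, so it must be adverb.
Position 5: tagging it adverb would leave rule 1 unsatisfiable, so it must be verb.
Position 6: tagging it noun would leave rule 2 unsatisfiable, so it must be adverb.
Position 7: tagging it noun would leave rule 2 unsatisfiable, so it must be adverb.
Position 8: tagging it adverb would leave rule 1 unsatisfiable, so it must be verb.
That leaves exactly one tagging: verb adverb verb adverb verb adverb adverb verb noun verb.
Checking: rule 1 satisfied; rule 2 satisfied; rule 3 satisfied; rule 4 satisfied; rule 5 satisfied.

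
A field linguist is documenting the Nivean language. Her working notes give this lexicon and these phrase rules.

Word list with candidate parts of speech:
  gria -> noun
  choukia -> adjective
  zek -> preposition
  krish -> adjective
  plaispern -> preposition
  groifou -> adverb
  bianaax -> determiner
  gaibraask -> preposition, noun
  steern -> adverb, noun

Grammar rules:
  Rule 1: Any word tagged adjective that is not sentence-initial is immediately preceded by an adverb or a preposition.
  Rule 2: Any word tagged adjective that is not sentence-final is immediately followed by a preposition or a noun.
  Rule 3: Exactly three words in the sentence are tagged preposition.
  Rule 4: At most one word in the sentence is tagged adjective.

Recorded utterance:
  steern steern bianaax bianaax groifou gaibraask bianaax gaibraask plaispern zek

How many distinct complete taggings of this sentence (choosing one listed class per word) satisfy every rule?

Candidates per position — 1:steern {adverb,noun}; 2:steern {adverb,noun}; 3:bianaax {determiner}; 4:bianaax {determiner}; 5:groifou {adverb}; 6:gaibraask {preposition,noun}; 7:bianaax {determiner}; 8:gaibraask {preposition,noun}; 9:plaispern {preposition}; 10:zek {preposition}.
There are 16 candidate sequences in total.
Checking each against the rules leaves 8 sequences.
Count = 8.

8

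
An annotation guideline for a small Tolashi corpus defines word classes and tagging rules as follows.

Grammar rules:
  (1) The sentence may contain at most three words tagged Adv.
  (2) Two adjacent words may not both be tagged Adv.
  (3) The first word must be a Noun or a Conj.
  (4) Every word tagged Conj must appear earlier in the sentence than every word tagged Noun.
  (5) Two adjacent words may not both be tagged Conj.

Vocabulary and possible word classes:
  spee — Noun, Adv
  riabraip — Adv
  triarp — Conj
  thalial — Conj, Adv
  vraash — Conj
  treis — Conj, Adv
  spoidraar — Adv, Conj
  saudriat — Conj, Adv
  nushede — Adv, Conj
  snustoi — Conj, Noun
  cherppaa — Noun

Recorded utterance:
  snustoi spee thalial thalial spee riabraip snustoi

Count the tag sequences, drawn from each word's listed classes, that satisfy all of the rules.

1

Candidates per position — 1:snustoi {Conj,Noun}; 2:spee {Noun,Adv}; 3:thalial {Conj,Adv}; 4:thalial {Conj,Adv}; 5:spee {Noun,Adv}; 6:riabraip {Adv}; 7:snustoi {Conj,Noun}.
There are 64 candidate sequences in total.
The sequences that satisfy every rule: Conj Adv Conj Adv Noun Adv Noun.
Count = 1.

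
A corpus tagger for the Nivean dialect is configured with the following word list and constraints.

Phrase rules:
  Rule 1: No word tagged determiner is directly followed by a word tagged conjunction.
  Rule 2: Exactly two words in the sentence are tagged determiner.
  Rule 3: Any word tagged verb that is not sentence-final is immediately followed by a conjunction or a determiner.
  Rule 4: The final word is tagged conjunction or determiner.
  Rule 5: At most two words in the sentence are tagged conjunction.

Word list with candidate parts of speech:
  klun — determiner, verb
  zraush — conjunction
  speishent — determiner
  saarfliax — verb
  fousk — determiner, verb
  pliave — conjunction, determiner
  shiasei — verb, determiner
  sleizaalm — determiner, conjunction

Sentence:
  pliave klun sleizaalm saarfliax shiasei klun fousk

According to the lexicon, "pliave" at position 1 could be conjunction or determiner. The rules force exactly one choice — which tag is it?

conjunction

Candidates per position — 1:pliave {conjunction,determiner}; 2:klun {determiner,verb}; 3:sleizaalm {determiner,conjunction}; 4:saarfliax {verb}; 5:shiasei {verb,determiner}; 6:klun {determiner,verb}; 7:fousk {determiner,verb}.
At position 5, choosing verb makes rule 3 impossible to satisfy; hence determiner.
At position 7, choosing verb makes rule 4 impossible to satisfy; hence determiner.
At position 1, choosing determiner makes rule 2 impossible to satisfy; hence conjunction.
At position 2, choosing determiner makes rule 2 impossible to satisfy; hence verb.
At position 3, choosing determiner makes rule 2 impossible to satisfy; hence conjunction.
At position 6, choosing determiner makes rule 2 impossible to satisfy; hence verb.
That leaves exactly one tagging: conjunction verb conjunction verb determiner verb determiner.
Verifying each rule — rule 1 holds; rule 2 holds; rule 3 holds; rule 4 holds; rule 5 holds.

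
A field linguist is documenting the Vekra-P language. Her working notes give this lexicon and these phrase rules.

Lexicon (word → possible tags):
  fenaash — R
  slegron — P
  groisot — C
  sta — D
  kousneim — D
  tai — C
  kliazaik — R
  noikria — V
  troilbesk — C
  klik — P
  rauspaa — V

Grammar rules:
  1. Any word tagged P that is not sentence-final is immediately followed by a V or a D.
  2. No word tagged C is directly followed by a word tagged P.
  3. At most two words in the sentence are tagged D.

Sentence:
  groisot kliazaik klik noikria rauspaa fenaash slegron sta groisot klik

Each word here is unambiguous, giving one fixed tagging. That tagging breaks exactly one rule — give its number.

2

Fixed tagging: C R P V V R P D C P.
Applying the rules: R1 holds, R2 violated, R3 holds.
Only rule 2 fails.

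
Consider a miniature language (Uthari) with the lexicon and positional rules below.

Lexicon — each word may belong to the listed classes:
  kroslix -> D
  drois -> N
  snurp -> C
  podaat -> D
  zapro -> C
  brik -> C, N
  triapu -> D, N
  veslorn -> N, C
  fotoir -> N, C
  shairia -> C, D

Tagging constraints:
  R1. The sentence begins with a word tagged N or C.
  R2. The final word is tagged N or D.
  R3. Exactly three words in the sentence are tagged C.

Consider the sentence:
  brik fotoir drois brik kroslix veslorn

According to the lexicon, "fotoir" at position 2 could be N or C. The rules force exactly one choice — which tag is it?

C

Candidates per position — 1:brik {C,N}; 2:fotoir {N,C}; 3:drois {N}; 4:brik {C,N}; 5:kroslix {D}; 6:veslorn {N,C}.
Word 6 cannot be C — rule 2 would then fail for every completion. It is N.
Word 1 cannot be N — rule 3 would then fail for every completion. It is C.
Word 2 cannot be N — rule 3 would then fail for every completion. It is C.
Word 4 cannot be N — rule 3 would then fail for every completion. It is C.
The only consistent sequence is: C C N C D N.
Check: rule 1 ok; rule 2 ok; rule 3 ok.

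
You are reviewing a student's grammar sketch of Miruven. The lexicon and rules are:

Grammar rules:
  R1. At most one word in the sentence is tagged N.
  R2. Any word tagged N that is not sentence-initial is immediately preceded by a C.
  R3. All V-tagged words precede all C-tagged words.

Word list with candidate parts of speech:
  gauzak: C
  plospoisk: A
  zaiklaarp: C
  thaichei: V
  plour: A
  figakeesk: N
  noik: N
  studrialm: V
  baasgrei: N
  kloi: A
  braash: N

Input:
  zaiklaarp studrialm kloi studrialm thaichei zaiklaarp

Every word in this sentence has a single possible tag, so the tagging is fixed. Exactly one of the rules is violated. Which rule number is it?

Fixed tagging: C V A V V C.
Rule check: R1 pass, R2 pass, R3 fail.
Only rule 3 fails.

3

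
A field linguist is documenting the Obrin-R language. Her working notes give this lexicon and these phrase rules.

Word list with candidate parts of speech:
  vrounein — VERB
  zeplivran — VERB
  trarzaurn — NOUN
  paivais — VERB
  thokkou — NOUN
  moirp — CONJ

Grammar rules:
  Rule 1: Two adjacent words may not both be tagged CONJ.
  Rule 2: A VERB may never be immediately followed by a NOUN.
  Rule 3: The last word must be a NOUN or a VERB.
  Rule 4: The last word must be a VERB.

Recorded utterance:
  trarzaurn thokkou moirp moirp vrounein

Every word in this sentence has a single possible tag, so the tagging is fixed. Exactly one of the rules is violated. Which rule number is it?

1

Fixed tagging: NOUN NOUN CONJ CONJ VERB.
Rule check: R1 fail, R2 pass, R3 pass, R4 pass.
Only rule 1 fails.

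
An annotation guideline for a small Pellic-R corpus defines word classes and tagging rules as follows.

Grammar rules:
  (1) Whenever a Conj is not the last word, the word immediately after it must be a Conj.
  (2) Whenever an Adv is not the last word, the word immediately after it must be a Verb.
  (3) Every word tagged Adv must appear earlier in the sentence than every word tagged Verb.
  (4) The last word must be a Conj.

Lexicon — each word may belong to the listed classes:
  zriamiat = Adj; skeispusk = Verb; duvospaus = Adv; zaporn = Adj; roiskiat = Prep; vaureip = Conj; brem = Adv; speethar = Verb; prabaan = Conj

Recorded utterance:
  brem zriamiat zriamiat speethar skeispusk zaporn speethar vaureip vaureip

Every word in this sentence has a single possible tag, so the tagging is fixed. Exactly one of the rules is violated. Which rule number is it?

2

Fixed tagging: Adv Adj Adj Verb Verb Adj Verb Conj Conj.
Applying the rules: R1 ✓, R2 ✗, R3 ✓, R4 ✓.
Only rule 2 fails.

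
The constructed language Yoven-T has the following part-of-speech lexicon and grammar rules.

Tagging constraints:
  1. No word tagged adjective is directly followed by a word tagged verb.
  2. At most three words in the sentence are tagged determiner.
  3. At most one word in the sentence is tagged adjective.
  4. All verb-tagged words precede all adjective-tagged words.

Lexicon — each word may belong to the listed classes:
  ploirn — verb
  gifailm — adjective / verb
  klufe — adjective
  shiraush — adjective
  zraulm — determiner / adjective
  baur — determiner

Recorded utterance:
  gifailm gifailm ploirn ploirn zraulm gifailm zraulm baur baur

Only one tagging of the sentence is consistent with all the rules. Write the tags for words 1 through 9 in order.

verb verb verb verb determiner verb adjective determiner determiner

Candidates per position — 1:gifailm {adjective,verb}; 2:gifailm {adjective,verb}; 3:ploirn {verb}; 4:ploirn {verb}; 5:zraulm {determiner,adjective}; 6:gifailm {adjective,verb}; 7:zraulm {determiner,adjective}; 8:baur {determiner}; 9:baur {determiner}.
If word 1 were adjective, no tagging could satisfy rule 1; so word 1 is verb.
If word 2 were adjective, no tagging could satisfy rule 1; so word 2 is verb.
The remaining ambiguous positions (5, 6, 7) are resolved jointly — only one combination satisfies every rule.
That leaves exactly one tagging: verb verb verb verb determiner verb adjective determiner determiner.
Checking: rule 1 ✓; rule 2 ✓; rule 3 ✓; rule 4 ✓.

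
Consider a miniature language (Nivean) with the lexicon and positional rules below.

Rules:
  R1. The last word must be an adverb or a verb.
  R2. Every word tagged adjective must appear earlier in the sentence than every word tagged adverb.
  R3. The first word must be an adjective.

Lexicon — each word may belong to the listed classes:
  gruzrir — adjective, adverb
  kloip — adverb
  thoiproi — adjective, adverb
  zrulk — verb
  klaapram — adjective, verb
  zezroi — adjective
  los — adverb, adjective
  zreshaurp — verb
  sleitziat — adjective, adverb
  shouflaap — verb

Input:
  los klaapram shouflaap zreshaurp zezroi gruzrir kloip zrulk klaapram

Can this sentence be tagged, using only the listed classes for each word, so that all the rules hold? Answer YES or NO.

Candidates per position — 1:los {adverb,adjective}; 2:klaapram {adjective,verb}; 3:shouflaap {verb}; 4:zreshaurp {verb}; 5:zezroi {adjective}; 6:gruzrir {adjective,adverb}; 7:kloip {adverb}; 8:zrulk {verb}; 9:klaapram {adjective,verb}.
One satisfying assignment: adjective adjective verb verb adjective adverb adverb verb verb.
Check: rule 1 ✓; rule 2 ✓; rule 3 ✓.

YES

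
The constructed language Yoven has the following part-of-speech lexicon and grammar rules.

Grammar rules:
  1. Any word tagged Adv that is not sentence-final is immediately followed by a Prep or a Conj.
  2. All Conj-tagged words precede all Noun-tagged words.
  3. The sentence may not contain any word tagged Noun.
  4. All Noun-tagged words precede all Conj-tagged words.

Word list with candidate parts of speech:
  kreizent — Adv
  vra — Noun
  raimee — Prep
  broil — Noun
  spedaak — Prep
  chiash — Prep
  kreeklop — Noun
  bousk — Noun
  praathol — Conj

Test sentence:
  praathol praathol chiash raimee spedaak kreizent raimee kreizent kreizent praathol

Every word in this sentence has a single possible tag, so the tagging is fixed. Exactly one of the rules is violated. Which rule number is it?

Fixed tagging: Conj Conj Prep Prep Prep Adv Prep Adv Adv Conj.
Rule check: R1 fails, R2 ok, R3 ok, R4 ok.
Only rule 1 fails.

1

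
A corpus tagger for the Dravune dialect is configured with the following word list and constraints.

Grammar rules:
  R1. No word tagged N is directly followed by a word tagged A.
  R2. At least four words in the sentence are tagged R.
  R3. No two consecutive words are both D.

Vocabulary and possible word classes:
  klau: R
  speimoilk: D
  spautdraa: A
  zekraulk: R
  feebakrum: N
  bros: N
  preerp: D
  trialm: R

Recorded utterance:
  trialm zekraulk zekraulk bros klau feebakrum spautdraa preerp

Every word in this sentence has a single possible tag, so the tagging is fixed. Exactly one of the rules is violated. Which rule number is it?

Fixed tagging: R R R N R N A D.
Applying the rules: R1 violated, R2 holds, R3 holds.
Only rule 1 fails.

1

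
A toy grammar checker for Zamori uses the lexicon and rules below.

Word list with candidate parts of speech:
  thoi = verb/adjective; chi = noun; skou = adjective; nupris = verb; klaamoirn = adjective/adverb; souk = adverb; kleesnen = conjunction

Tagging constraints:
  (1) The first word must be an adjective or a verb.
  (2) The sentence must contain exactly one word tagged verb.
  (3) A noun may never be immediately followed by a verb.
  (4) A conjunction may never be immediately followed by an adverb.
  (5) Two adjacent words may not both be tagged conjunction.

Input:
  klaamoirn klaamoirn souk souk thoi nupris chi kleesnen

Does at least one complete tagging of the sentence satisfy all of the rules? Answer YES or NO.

YES

Candidates per position — 1:klaamoirn {adjective,adverb}; 2:klaamoirn {adjective,adverb}; 3:souk {adverb}; 4:souk {adverb}; 5:thoi {verb,adjective}; 6:nupris {verb}; 7:chi {noun}; 8:kleesnen {conjunction}.
One satisfying assignment: adjective adverb adverb adverb adjective verb noun conjunction.
Verifying each rule — rule 1 ✓; rule 2 ✓; rule 3 ✓; rule 4 ✓; rule 5 ✓.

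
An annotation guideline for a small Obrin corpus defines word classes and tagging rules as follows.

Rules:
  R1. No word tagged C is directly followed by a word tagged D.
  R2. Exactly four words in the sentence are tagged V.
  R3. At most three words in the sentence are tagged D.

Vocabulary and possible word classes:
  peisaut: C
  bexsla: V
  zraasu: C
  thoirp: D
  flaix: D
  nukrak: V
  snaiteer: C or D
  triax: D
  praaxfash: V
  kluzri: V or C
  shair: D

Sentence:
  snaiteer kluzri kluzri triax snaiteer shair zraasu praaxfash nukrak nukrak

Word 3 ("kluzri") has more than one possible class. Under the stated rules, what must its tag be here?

Candidates per position — 1:snaiteer {C,D}; 2:kluzri {V,C}; 3:kluzri {V,C}; 4:triax {D}; 5:snaiteer {C,D}; 6:shair {D}; 7:zraasu {C}; 8:praaxfash {V}; 9:nukrak {V}; 10:nukrak {V}.
Position 3: tagging it C would leave rule 1 unsatisfiable, so it must be V.
Position 5: tagging it C would leave rule 1 unsatisfiable, so it must be D.
Position 1: tagging it D would leave rule 3 unsatisfiable, so it must be C.
Position 2: tagging it V would leave rule 2 unsatisfiable, so it must be C.
That leaves exactly one tagging: C C V D D D C V V V.
Check: rule 1 ✓; rule 2 ✓; rule 3 ✓.

V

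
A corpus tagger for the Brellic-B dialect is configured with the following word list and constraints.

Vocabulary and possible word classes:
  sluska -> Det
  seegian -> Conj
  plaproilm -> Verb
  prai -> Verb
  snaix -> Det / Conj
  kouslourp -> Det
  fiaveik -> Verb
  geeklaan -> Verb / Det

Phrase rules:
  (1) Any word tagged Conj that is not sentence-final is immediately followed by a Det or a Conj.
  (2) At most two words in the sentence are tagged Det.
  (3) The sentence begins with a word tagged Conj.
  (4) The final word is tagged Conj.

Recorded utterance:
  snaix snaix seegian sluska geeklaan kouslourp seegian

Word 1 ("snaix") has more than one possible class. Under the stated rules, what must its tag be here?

Candidates per position — 1:snaix {Det,Conj}; 2:snaix {Det,Conj}; 3:seegian {Conj}; 4:sluska {Det}; 5:geeklaan {Verb,Det}; 6:kouslourp {Det}; 7:seegian {Conj}.
Position 1: Det is ruled out by rule 2; that leaves Conj.
Position 2: Det is ruled out by rule 2; that leaves Conj.
Position 5: Det is ruled out by rule 2; that leaves Verb.
The only consistent sequence is: Conj Conj Conj Det Verb Det Conj.
Check: rule 1 ✓; rule 2 ✓; rule 3 ✓; rule 4 ✓.

Conj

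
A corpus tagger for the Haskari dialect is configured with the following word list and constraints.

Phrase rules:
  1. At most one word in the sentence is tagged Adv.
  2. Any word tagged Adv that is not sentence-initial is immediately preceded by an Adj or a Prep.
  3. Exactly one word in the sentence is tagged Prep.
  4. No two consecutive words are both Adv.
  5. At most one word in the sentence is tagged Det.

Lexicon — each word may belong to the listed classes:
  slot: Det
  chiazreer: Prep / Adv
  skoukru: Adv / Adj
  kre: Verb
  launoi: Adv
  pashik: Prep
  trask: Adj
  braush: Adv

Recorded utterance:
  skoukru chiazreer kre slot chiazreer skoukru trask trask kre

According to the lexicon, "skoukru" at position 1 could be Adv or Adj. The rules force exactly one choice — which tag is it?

Candidates per position — 1:skoukru {Adv,Adj}; 2:chiazreer {Prep,Adv}; 3:kre {Verb}; 4:slot {Det}; 5:chiazreer {Prep,Adv}; 6:skoukru {Adv,Adj}; 7:trask {Adj}; 8:trask {Adj}; 9:kre {Verb}.
If word 5 were Adv, no tagging could satisfy rule 2; so word 5 is Prep.
If word 2 were Prep, no tagging could satisfy rule 3; so word 2 is Adv.
If word 6 were Adv, no tagging could satisfy rule 1; so word 6 is Adj.
If word 1 were Adv, no tagging could satisfy rule 1; so word 1 is Adj.
The unique satisfying tagging is: Adj Adv Verb Det Prep Adj Adj Adj Verb.
Rule-by-rule: rule 1 holds; rule 2 holds; rule 3 holds; rule 4 holds; rule 5 holds.

Adj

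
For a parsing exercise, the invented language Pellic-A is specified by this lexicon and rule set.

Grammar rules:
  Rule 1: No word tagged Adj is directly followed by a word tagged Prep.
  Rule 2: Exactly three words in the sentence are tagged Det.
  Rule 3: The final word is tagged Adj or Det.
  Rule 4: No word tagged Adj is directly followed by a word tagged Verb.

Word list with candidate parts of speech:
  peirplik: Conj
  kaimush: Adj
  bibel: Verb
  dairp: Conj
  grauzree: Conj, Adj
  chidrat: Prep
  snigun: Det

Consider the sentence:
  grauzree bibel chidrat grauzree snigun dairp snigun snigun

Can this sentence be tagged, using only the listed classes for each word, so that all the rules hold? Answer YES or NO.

Candidates per position — 1:grauzree {Conj,Adj}; 2:bibel {Verb}; 3:chidrat {Prep}; 4:grauzree {Conj,Adj}; 5:snigun {Det}; 6:dairp {Conj}; 7:snigun {Det}; 8:snigun {Det}.
One satisfying assignment: Conj Verb Prep Conj Det Conj Det Det.
Check: rule 1 satisfied; rule 2 satisfied; rule 3 satisfied; rule 4 satisfied.

YES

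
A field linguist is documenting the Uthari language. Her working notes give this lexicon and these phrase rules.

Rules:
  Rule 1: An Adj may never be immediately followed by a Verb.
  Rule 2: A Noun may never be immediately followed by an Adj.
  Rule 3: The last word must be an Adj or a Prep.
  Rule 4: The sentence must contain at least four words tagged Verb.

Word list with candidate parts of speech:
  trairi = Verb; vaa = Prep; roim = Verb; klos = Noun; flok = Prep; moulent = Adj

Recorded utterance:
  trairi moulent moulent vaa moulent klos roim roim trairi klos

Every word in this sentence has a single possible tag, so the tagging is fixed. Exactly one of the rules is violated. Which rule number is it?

3

Fixed tagging: Verb Adj Adj Prep Adj Noun Verb Verb Verb Noun.
Checking each rule: R1 holds, R2 holds, R3 violated, R4 holds.
Only rule 3 fails.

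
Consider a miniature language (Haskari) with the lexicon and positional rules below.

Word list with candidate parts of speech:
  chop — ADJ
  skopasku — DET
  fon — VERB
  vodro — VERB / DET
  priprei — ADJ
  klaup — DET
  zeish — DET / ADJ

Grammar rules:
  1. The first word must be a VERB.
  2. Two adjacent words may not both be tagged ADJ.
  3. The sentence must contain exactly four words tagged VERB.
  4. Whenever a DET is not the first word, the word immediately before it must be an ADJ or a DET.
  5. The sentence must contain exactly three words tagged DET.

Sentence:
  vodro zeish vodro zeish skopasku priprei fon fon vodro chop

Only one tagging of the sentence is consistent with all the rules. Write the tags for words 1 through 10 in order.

VERB ADJ DET DET DET ADJ VERB VERB VERB ADJ

Candidates per position — 1:vodro {VERB,DET}; 2:zeish {DET,ADJ}; 3:vodro {VERB,DET}; 4:zeish {DET,ADJ}; 5:skopasku {DET}; 6:priprei {ADJ}; 7:fon {VERB}; 8:fon {VERB}; 9:vodro {VERB,DET}; 10:chop {ADJ}.
If word 1 were DET, no tagging could satisfy rule 1; so word 1 is VERB.
If word 2 were DET, no tagging could satisfy rule 4; so word 2 is ADJ.
If word 9 were DET, no tagging could satisfy rule 4; so word 9 is VERB.
If word 3 were VERB, no tagging could satisfy rule 3; so word 3 is DET.
If word 4 were ADJ, no tagging could satisfy rule 5; so word 4 is DET.
The only consistent sequence is: VERB ADJ DET DET DET ADJ VERB VERB VERB ADJ.
Check: rule 1 ok; rule 2 ok; rule 3 ok; rule 4 ok; rule 5 ok.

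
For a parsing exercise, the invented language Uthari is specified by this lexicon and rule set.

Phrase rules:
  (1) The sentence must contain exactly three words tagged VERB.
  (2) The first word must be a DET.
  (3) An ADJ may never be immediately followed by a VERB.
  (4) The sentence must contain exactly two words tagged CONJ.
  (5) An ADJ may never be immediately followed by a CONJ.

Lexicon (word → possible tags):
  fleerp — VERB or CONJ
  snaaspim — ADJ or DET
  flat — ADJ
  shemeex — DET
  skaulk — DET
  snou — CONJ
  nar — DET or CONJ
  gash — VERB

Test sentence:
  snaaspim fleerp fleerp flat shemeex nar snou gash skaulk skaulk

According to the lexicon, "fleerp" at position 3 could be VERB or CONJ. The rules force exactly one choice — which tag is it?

VERB

Candidates per position — 1:snaaspim {ADJ,DET}; 2:fleerp {VERB,CONJ}; 3:fleerp {VERB,CONJ}; 4:flat {ADJ}; 5:shemeex {DET}; 6:nar {DET,CONJ}; 7:snou {CONJ}; 8:gash {VERB}; 9:skaulk {DET}; 10:skaulk {DET}.
Word 1 cannot be ADJ — rule 2 would then fail for every completion. It is DET.
Word 2 cannot be CONJ — rule 1 would then fail for every completion. It is VERB.
Word 3 cannot be CONJ — rule 1 would then fail for every completion. It is VERB.
Word 6 cannot be DET — rule 4 would then fail for every completion. It is CONJ.
The unique satisfying tagging is: DET VERB VERB ADJ DET CONJ CONJ VERB DET DET.
Checking: rule 1 satisfied; rule 2 satisfied; rule 3 satisfied; rule 4 satisfied; rule 5 satisfied.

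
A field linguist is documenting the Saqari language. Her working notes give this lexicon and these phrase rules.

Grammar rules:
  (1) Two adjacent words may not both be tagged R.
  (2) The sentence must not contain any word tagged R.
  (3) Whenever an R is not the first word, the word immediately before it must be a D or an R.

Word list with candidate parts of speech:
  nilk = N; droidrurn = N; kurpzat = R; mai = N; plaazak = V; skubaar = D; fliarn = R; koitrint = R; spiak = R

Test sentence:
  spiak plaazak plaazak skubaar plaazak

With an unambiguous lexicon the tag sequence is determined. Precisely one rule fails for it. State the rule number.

Fixed tagging: R V V D V.
Rule check: R1 ✓, R2 ✗, R3 ✓.
Only rule 2 fails.

2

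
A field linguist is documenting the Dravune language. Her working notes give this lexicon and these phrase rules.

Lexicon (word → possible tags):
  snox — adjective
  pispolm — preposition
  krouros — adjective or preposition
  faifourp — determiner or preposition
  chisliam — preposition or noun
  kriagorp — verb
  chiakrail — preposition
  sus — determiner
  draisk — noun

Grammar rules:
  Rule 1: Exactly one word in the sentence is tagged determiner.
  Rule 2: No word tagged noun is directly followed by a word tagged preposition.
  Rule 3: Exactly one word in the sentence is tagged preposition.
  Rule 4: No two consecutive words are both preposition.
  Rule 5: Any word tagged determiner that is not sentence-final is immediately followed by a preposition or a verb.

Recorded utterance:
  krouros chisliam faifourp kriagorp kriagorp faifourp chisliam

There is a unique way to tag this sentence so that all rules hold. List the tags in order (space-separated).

adjective noun determiner verb verb preposition noun

Candidates per position — 1:krouros {adjective,preposition}; 2:chisliam {preposition,noun}; 3:faifourp {determiner,preposition}; 4:kriagorp {verb}; 5:kriagorp {verb}; 6:faifourp {determiner,preposition}; 7:chisliam {preposition,noun}.
The remaining ambiguous positions (1, 2, 3, 6, 7) are resolved jointly — only one combination satisfies every rule.
So the tagging must be: adjective noun determiner verb verb preposition noun.
Checking: rule 1 satisfied; rule 2 satisfied; rule 3 satisfied; rule 4 satisfied; rule 5 satisfied.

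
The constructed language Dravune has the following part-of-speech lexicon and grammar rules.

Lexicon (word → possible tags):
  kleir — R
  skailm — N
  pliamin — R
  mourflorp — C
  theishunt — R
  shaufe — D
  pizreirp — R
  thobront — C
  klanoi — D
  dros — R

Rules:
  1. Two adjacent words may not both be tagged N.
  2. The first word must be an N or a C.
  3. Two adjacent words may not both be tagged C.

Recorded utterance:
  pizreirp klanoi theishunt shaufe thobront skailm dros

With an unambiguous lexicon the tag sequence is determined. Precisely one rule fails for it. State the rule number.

Fixed tagging: R D R D C N R.
Rule check: R1 pass, R2 fail, R3 pass.
Only rule 2 fails.

2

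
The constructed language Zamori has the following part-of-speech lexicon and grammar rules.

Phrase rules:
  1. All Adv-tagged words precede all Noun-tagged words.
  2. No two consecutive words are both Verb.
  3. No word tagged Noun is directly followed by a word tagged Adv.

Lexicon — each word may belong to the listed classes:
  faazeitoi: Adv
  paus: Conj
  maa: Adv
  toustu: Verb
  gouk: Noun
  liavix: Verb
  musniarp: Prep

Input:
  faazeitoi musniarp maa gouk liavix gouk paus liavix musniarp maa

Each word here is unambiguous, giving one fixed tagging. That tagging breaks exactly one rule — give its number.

Fixed tagging: Adv Prep Adv Noun Verb Noun Conj Verb Prep Adv.
Rule check: R1 fail, R2 pass, R3 pass.
Only rule 1 fails.

1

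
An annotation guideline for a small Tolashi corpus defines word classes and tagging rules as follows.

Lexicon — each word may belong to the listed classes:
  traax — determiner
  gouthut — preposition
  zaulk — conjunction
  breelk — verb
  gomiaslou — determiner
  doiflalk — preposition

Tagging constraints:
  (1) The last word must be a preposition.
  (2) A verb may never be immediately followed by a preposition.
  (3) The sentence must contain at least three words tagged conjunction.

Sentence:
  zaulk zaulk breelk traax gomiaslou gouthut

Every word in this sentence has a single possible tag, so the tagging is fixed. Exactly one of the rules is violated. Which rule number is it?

Fixed tagging: conjunction conjunction verb determiner determiner preposition.
Rule check: R1 ok, R2 ok, R3 fails.
Only rule 3 fails.

3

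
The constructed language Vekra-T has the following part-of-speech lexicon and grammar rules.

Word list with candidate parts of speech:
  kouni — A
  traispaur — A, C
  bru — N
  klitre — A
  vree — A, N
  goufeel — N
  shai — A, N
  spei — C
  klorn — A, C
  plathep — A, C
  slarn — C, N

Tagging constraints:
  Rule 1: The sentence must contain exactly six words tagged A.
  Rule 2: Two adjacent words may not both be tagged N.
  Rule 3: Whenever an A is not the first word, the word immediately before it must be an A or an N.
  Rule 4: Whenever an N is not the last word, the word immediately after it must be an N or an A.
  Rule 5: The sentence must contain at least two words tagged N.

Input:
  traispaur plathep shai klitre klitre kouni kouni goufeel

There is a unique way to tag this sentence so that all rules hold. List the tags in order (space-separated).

Candidates per position — 1:traispaur {A,C}; 2:plathep {A,C}; 3:shai {A,N}; 4:klitre {A}; 5:klitre {A}; 6:kouni {A}; 7:kouni {A}; 8:goufeel {N}.
If word 3 were A, no tagging could satisfy rule 5; so word 3 is N.
If word 1 were C, no tagging could satisfy rule 1; so word 1 is A.
If word 2 were C, no tagging could satisfy rule 1; so word 2 is A.
The only consistent sequence is: A A N A A A A N.
Check: rule 1 satisfied; rule 2 satisfied; rule 3 satisfied; rule 4 satisfied; rule 5 satisfied.

A A N A A A A N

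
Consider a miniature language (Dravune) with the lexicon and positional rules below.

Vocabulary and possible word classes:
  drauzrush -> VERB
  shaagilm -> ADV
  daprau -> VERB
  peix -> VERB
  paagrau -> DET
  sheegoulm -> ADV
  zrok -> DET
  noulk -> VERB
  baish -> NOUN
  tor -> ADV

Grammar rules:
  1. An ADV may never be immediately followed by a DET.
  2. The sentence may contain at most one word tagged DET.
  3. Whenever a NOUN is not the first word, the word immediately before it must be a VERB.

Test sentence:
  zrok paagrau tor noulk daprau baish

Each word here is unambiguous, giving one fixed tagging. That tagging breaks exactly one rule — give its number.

2

Fixed tagging: DET DET ADV VERB VERB NOUN.
Checking each rule: R1 holds, R2 violated, R3 holds.
Only rule 2 fails.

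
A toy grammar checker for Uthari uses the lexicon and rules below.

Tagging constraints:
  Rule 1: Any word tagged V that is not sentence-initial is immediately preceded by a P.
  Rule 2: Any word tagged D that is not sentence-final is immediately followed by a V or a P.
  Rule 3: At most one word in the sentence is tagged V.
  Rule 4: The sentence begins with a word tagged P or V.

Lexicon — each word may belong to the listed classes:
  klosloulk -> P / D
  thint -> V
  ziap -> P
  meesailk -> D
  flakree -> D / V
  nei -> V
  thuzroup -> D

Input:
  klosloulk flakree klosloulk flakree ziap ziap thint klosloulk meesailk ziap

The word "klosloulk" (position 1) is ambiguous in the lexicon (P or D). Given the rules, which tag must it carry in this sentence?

Candidates per position — 1:klosloulk {P,D}; 2:flakree {D,V}; 3:klosloulk {P,D}; 4:flakree {D,V}; 5:ziap {P}; 6:ziap {P}; 7:thint {V}; 8:klosloulk {P,D}; 9:meesailk {D}; 10:ziap {P}.
At position 1, choosing D makes rule 4 impossible to satisfy; hence P.
At position 2, choosing V makes rule 3 impossible to satisfy; hence D.
At position 3, choosing D makes rule 2 impossible to satisfy; hence P.
At position 4, choosing V makes rule 3 impossible to satisfy; hence D.
At position 8, choosing D makes rule 2 impossible to satisfy; hence P.
The only consistent sequence is: P D P D P P V P D P.
Verifying each rule — rule 1 ✓; rule 2 ✓; rule 3 ✓; rule 4 ✓.

P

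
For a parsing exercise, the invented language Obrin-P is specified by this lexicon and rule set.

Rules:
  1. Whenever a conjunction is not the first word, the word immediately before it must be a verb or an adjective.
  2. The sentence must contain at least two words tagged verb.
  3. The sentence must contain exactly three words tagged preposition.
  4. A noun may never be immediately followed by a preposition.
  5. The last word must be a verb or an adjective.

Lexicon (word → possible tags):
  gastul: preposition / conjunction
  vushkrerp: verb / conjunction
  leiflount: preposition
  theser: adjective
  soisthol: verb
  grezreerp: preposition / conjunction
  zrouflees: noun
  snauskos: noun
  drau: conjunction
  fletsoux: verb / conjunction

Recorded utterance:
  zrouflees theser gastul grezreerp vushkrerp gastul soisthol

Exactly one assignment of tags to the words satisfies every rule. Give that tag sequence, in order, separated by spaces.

noun adjective preposition preposition verb preposition verb

Candidates per position — 1:zrouflees {noun}; 2:theser {adjective}; 3:gastul {preposition,conjunction}; 4:grezreerp {preposition,conjunction}; 5:vushkrerp {verb,conjunction}; 6:gastul {preposition,conjunction}; 7:soisthol {verb}.
If word 3 were conjunction, no tagging could satisfy rule 3; so word 3 is preposition.
If word 4 were conjunction, no tagging could satisfy rule 1; so word 4 is preposition.
If word 5 were conjunction, no tagging could satisfy rule 1; so word 5 is verb.
If word 6 were conjunction, no tagging could satisfy rule 3; so word 6 is preposition.
So the tagging must be: noun adjective preposition preposition verb preposition verb.
Checking: rule 1 holds; rule 2 holds; rule 3 holds; rule 4 holds; rule 5 holds.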